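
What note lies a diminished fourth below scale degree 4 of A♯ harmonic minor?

Scale degree 4 of A# harmonic minor is D#.
A diminished fourth (4 semitones) below D# lands on the letter A, giving A##.

A##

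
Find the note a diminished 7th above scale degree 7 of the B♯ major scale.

G#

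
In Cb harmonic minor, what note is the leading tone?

Bb

The Cb harmonic minor scale runs Cb Db Ebb Fb Gb Abb Bb.
Degree 7 is Bb.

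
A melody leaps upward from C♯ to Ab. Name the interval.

diminished sixth

The letter names run C→A, a span of 5 letter steps, so the interval is some kind of sixth.
C# to Ab is 7 semitones. A major sixth is 9, so 7 makes it diminished.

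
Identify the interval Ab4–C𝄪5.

doubly augmented third

The letter names run A→C, a span of 2 letter steps, so the interval is some kind of third.
Ab to C## is 6 semitones. A major third is 4, so 6 makes it doubly augmented.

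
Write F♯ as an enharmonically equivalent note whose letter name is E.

E##

Plain E sits 2 semitones below F#, so on the letter E the same pitch needs a double sharp: E##.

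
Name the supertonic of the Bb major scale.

The Bb major scale runs Bb C D Eb F G A.
Degree 2 is C.

C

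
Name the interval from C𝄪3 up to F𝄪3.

perfect fourth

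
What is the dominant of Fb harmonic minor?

Cb

Degree 5 takes the letter 4 steps above F, which is C.
In harmonic minor, degree 5 sits 7 semitones above the tonic. Fb + 7 semitones is pitch class 11, spelled on C as Cb.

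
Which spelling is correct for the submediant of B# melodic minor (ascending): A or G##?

G##

Each scale degree takes a distinct letter name. Degree 6 of a scale on B must use the letter G.
G## and A are enharmonically the same pitch, but only G## uses the letter G, so it is the correct spelling here.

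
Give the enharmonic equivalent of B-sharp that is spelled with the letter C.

Plain C sits at the same pitch as B#, so on the letter C the same pitch needs a natural: C.

C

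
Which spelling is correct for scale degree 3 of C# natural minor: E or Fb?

Each scale degree takes a distinct letter name. Degree 3 of a scale on C must use the letter E.
E and Fb are enharmonically the same pitch, but only E uses the letter E, so it is the correct spelling here.

E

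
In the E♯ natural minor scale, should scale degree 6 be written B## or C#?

C#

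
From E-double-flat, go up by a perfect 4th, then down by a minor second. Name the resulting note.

A perfect fourth up from Ebb is Abb (letter A, 5 semitones up).
A minor second down from Abb is Gb (letter G, 1 semitone down).

Gb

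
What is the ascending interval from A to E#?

augmented fifth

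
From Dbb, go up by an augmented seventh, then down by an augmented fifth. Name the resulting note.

Fb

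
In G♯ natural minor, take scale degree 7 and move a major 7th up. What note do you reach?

E#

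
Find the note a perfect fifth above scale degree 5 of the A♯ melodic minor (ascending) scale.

B#

Scale degree 5 of A# melodic minor (ascending) is E#.
A perfect fifth (7 semitones) above E# lands on the letter B, giving B#.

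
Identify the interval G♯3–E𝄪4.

Counting letters G–A–B–C–D–E gives a sixth.
G#→E## = 10 semitones, 1 wider than the major sixth (9), so augmented.

augmented sixth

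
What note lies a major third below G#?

A third below G lands on the letter E.
A major third spans 4 semitones, so G# moves to pitch class 4. On the letter E that is E.

E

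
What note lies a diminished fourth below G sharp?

G down a perfect fourth is D, so the target letter is D.
From G#, a diminished fourth is 4 semitones down: D##.

D##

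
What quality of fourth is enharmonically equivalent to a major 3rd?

diminished

A major third spans 4 semitones.
A fourth spanning 4 semitones is diminished (the perfect fourth is 5).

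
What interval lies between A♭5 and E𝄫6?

The letter names run A→E, a span of 4 letter steps, so the interval is some kind of fifth.
Ab to Ebb is 6 semitones. A perfect fifth is 7, so 6 makes it diminished.

diminished fifth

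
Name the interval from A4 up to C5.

minor third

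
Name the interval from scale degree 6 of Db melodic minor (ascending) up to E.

Scale degree 6 of Db melodic minor (ascending) is Bb.
Bb up to E: letters B→E make it a fourth; 6 semitones makes it augmented.

augmented fourth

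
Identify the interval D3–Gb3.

diminished fourth

Counting letters D–E–F–G gives a fourth.
D→Gb = 4 semitones, 1 narrower than the perfect fourth (5), so diminished.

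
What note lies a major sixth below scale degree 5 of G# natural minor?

Scale degree 5 of G# natural minor is D#.
A major sixth (9 semitones) below D# lands on the letter F, giving F#.

F#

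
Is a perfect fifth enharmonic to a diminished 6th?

A perfect fifth spans 7 semitones; a diminished sixth spans 7.
They are enharmonically equivalent.

Yes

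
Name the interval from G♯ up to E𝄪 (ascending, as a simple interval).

augmented sixth

Counting letters G–A–B–C–D–E gives a sixth.
G#→E## = 10 semitones, 1 wider than the major sixth (9), so augmented.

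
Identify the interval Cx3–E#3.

minor third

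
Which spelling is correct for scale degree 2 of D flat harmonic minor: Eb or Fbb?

Eb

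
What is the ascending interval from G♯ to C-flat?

doubly diminished fourth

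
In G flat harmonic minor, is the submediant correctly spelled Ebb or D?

Each scale degree takes a distinct letter name. Degree 6 of a scale on G must use the letter E.
Ebb and D are enharmonically the same pitch, but only Ebb uses the letter E, so it is the correct spelling here.

Ebb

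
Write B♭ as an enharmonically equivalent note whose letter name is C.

Cbb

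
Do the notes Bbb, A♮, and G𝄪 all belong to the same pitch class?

Yes

Bbb is pitch class 9; A is pitch class 9; G## is pitch class 9.
All spellings map to pitch class 9, so they are enharmonically equivalent.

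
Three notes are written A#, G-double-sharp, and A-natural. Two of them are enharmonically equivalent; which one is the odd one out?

A#

In 12-tone equal temperament, enharmonic equivalents share a pitch class. A# is pitch class 10; G## is pitch class 9; A is pitch class 9.
G## and A share pitch class 9, while A# is pitch class 10.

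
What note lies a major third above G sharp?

A third above G lands on the letter B.
A major third spans 4 semitones, so G# moves to pitch class 0. On the letter B that is B#.

B#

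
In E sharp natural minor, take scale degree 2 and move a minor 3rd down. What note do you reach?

D##

Scale degree 2 of E# natural minor is F##.
A minor third (3 semitones) below F## lands on the letter D, giving D##.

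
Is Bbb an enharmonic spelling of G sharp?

No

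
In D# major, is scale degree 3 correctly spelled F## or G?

F##

Each scale degree takes a distinct letter name. Degree 3 of a scale on D must use the letter F.
F## and G are enharmonically the same pitch, but only F## uses the letter F, so it is the correct spelling here.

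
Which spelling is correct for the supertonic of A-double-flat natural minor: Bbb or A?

Bbb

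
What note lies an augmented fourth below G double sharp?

D#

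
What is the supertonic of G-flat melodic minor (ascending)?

Ab

The Gb melodic minor (ascending) scale runs Gb Ab Bbb Cb Db Eb F.
Degree 2 is Ab.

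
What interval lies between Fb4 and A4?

augmented third

The letter names run F→A, a span of 2 letter steps, so the interval is some kind of third.
Fb to A is 5 semitones. A major third is 4, so 5 makes it augmented.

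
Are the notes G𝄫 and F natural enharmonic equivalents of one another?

Gbb = pitch class 5 and F = pitch class 5 — the same pitch class, so they are enharmonic equivalents.

Yes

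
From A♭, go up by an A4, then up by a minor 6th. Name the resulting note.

An augmented fourth up from Ab is D (letter D, 6 semitones up).
A minor sixth up from D is Bb (letter B, 8 semitones up).

Bb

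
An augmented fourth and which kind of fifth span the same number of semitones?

diminished

An augmented fourth spans 6 semitones.
A fifth spanning 6 semitones is diminished (the perfect fifth is 7).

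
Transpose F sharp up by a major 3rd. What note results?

F up a major third is A, so the target letter is A.
From F#, a major third is 4 semitones up: A#.

A#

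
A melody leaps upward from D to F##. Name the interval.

Counting letters D–E–F gives a third.
D→F## = 5 semitones, 1 wider than the major third (4), so augmented.

augmented third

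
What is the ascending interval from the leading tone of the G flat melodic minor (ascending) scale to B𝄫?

diminished fourth

The leading tone of Gb melodic minor (ascending) is F.
F up to Bbb: letters F→B make it a fourth; 4 semitones makes it diminished.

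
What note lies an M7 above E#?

D##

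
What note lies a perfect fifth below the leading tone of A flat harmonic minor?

C

The leading tone of Ab harmonic minor is G.
A perfect fifth (7 semitones) below G lands on the letter C, giving C.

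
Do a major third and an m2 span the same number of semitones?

A major third spans 4 semitones; a minor second spans 1.
The spans differ, so they are not enharmonic equivalents.

No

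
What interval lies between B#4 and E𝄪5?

augmented fourth

Counting letters B–C–D–E gives a fourth.
B#→E## = 6 semitones, 1 wider than the perfect fourth (5), so augmented.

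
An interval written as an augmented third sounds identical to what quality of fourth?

An augmented third spans 5 semitones.
A fourth spanning 5 semitones is perfect (the perfect fourth is 5).

perfect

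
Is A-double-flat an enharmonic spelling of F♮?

No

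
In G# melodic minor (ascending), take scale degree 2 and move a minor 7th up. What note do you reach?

Scale degree 2 of G# melodic minor (ascending) is A#.
A minor seventh (10 semitones) above A# lands on the letter G, giving G#.

G#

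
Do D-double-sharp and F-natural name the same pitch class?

No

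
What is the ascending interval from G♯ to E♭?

Counting letters G–A–B–C–D–E gives a sixth.
G#→Eb = 7 semitones, 2 narrower than the major sixth (9), so diminished.

diminished sixth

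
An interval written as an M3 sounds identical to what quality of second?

doubly augmented

A major third spans 4 semitones.
A second spanning 4 semitones is doubly augmented (the major second is 2).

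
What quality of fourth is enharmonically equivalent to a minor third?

A minor third spans 3 semitones.
A fourth spanning 3 semitones is doubly diminished (the perfect fourth is 5).

doubly diminished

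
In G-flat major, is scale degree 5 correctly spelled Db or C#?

Each scale degree takes a distinct letter name. Degree 5 of a scale on G must use the letter D.
Db and C# are enharmonically the same pitch, but only Db uses the letter D, so it is the correct spelling here.

Db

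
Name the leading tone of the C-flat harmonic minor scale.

Degree 7 takes the letter 6 steps above C, which is B.
In harmonic minor, degree 7 sits 11 semitones above the tonic. Cb + 11 semitones is pitch class 10, spelled on B as Bb.

Bb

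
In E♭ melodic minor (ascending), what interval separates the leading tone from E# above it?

The leading tone of Eb melodic minor (ascending) is D.
D up to E#: letters D→E make it a second; 3 semitones makes it augmented.

augmented second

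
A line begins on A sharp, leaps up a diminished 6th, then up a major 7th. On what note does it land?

E

A diminished sixth up from A# is F (letter F, 7 semitones up).
A major seventh up from F is E (letter E, 11 semitones up).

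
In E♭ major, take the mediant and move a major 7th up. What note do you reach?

The mediant of Eb major is G.
A major seventh (11 semitones) above G lands on the letter F, giving F#.

F#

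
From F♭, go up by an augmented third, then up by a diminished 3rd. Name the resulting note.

An augmented third up from Fb is A (letter A, 5 semitones up).
A diminished third up from A is Cb (letter C, 2 semitones up).

Cb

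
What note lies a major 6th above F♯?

F up a major sixth is D, so the target letter is D.
From F#, a major sixth is 9 semitones up: D#.

D#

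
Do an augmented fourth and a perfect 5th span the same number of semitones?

An augmented fourth spans 6 semitones; a perfect fifth spans 7.
The spans differ, so they are not enharmonic equivalents.

No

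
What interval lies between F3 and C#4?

augmented fifth

Counting letters F–G–A–B–C gives a fifth.
F→C# = 8 semitones, 1 wider than the perfect fifth (7), so augmented.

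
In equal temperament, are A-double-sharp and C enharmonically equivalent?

A## is pitch class 11; C is pitch class 0.
The pitch classes differ (11 vs. 0), so they are not enharmonic equivalents.

No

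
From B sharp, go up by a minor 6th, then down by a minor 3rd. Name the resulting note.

A minor sixth up from B# is G# (letter G, 8 semitones up).
A minor third down from G# is E# (letter E, 3 semitones down).

E#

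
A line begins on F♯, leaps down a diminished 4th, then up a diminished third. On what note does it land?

E

A diminished fourth down from F# is C## (letter C, 4 semitones down).
A diminished third up from C## is E (letter E, 2 semitones up).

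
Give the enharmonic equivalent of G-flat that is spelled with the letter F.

Gb is pitch class 6. The letter F alone is pitch class 5.
To reach pitch class 6 from F requires an offset of +1 semitone, i.e. sharp: F#.

F#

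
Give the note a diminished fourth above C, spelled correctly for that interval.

C up a perfect fourth is F, so the target letter is F.
From C, a diminished fourth is 4 semitones up: Fb.

Fb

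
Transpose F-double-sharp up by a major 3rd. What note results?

A##

F up a major third is A, so the target letter is A.
From F##, a major third is 4 semitones up: A##.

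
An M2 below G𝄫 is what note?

A second below G lands on the letter F.
A major second spans 2 semitones, so Gbb moves to pitch class 3. On the letter F that is Fbb.

Fbb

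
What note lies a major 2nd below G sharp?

A second below G lands on the letter F.
A major second spans 2 semitones, so G# moves to pitch class 6. On the letter F that is F#.

F#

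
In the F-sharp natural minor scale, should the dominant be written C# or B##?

C#

Each scale degree takes a distinct letter name. Degree 5 of a scale on F must use the letter C.
C# and B## are enharmonically the same pitch, but only C# uses the letter C, so it is the correct spelling here.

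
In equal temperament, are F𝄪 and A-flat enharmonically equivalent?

No

F## is pitch class 7; Ab is pitch class 8.
The pitch classes differ (7 vs. 8), so they are not enharmonic equivalents.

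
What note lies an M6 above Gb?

Eb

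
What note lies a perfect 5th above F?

C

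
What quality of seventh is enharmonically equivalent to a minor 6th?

doubly diminished

A minor sixth spans 8 semitones.
A seventh spanning 8 semitones is doubly diminished (the major seventh is 11).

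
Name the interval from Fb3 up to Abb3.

minor third

The letter names run F→A, a span of 2 letter steps, so the interval is some kind of third.
Fb to Abb is 3 semitones. A major third is 4, so 3 makes it minor.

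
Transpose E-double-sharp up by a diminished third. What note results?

A third above E lands on the letter G.
A diminished third spans 2 semitones, so E## moves to pitch class 8. On the letter G that is G#.

G#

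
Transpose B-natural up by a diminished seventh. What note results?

Ab

B up a major seventh is A#, so the target letter is A.
From B, a diminished seventh is 9 semitones up: Ab.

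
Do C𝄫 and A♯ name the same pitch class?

Cbb is pitch class 10; A# is pitch class 10.
All spellings map to pitch class 10, so they are enharmonically equivalent.

Yes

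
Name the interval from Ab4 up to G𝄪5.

doubly augmented seventh

Counting letters A–B–C–D–E–F–G gives a seventh.
Ab→G## = 13 semitones, 2 wider than the major seventh (11), so doubly augmented.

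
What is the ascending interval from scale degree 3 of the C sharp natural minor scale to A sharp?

Scale degree 3 of C# natural minor is E.
E up to A#: letters E→A make it a fourth; 6 semitones makes it augmented.

augmented fourth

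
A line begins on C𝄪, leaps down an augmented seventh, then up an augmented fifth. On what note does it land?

A#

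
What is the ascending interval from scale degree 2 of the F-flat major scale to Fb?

Scale degree 2 of Fb major is Gb.
Gb up to Fb: letters G→F make it a seventh; 10 semitones makes it minor.

minor seventh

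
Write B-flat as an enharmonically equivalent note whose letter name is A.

Plain A sits 1 semitone below Bb, so on the letter A the same pitch needs a sharp: A#.

A#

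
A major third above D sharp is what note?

D up a major third is F#, so the target letter is F.
From D#, a major third is 4 semitones up: F##.

F##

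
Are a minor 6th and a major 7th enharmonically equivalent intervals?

No

A minor sixth spans 8 semitones; a major seventh spans 11.
The spans differ, so they are not enharmonic equivalents.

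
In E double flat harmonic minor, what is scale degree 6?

Cbb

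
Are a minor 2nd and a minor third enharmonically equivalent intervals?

No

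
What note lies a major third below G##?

G down a major third is Eb, so the target letter is E.
From G##, a major third is 4 semitones down: E#.

E#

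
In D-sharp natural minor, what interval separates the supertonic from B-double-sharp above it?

augmented fifth

The supertonic of D# natural minor is E#.
E# up to B##: letters E→B make it a fifth; 8 semitones makes it augmented.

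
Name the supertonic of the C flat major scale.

Db

Degree 2 takes the letter 1 step above C, which is D.
In major, degree 2 sits 2 semitones above the tonic. Cb + 2 semitones is pitch class 1, spelled on D as Db.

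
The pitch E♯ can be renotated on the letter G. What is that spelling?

Gbb

E# is pitch class 5. The letter G alone is pitch class 7.
To reach pitch class 5 from G requires an offset of -2 semitones, i.e. double flat: Gbb.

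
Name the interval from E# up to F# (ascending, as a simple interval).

minor second

The letter names run E→F, a span of 1 letter step, so the interval is some kind of second.
E# to F# is 1 semitone. A major second is 2, so 1 makes it minor.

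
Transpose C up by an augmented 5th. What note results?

C up a perfect fifth is G, so the target letter is G.
From C, an augmented fifth is 8 semitones up: G#.

G#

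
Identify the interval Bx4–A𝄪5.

The letter names run B→A, a span of 6 letter steps, so the interval is some kind of seventh.
B## to A## is 10 semitones. A major seventh is 11, so 10 makes it minor.

minor seventh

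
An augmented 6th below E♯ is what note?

E down a major sixth is G, so the target letter is G.
From E#, an augmented sixth is 10 semitones down: G.

G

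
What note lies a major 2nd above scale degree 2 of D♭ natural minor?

Scale degree 2 of Db natural minor is Eb.
A major second (2 semitones) above Eb lands on the letter F, giving F.

F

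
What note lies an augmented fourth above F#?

B#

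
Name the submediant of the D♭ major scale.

The Db major scale runs Db Eb F Gb Ab Bb C.
Degree 6 is Bb.

Bb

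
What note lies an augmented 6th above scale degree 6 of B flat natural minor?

E

Scale degree 6 of Bb natural minor is Gb.
An augmented sixth (10 semitones) above Gb lands on the letter E, giving E.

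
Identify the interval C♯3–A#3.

Counting letters C–D–E–F–G–A gives a sixth.
C#→A# = 9 semitones, exactly the major sixth.

major sixth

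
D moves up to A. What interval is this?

The letter names run D→A, a span of 4 letter steps, so the interval is some kind of fifth.
D to A is 7 semitones. A perfect fifth is 7, so 7 makes it perfect.

perfect fifth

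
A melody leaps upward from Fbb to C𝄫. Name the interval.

The letter names run F→C, a span of 4 letter steps, so the interval is some kind of fifth.
Fbb to Cbb is 7 semitones. A perfect fifth is 7, so 7 makes it perfect.

perfect fifth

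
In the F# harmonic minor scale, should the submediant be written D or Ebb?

D

Each scale degree takes a distinct letter name. Degree 6 of a scale on F must use the letter D.
D and Ebb are enharmonically the same pitch, but only D uses the letter D, so it is the correct spelling here.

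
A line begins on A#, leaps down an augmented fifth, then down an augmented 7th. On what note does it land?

Ebb

An augmented fifth down from A# is D (letter D, 8 semitones down).
An augmented seventh down from D is Ebb (letter E, 12 semitones down).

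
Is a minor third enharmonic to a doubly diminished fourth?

A minor third spans 3 semitones; a doubly diminished fourth spans 3.
They are enharmonically equivalent.

Yes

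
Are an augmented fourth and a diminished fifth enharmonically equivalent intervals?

Yes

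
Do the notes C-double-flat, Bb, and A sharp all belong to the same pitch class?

Cbb = pitch class 10 and Bb = pitch class 10 and A# = pitch class 10 — the same pitch class, so they are enharmonic equivalents.

Yes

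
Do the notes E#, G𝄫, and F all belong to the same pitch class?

E# is pitch class 5; Gbb is pitch class 5; F is pitch class 5.
All spellings map to pitch class 5, so they are enharmonically equivalent.

Yes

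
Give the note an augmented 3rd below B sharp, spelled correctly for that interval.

G

B down a major third is G, so the target letter is G.
From B#, an augmented third is 5 semitones down: G.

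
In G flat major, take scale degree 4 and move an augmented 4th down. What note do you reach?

Scale degree 4 of Gb major is Cb.
An augmented fourth (6 semitones) below Cb lands on the letter G, giving Gbb.

Gbb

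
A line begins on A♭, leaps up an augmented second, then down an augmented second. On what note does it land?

Ab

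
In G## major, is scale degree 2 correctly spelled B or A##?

Each scale degree takes a distinct letter name. Degree 2 of a scale on G must use the letter A.
A## and B are enharmonically the same pitch, but only A## uses the letter A, so it is the correct spelling here.

A##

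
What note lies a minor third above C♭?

Ebb

C up a major third is E, so the target letter is E.
From Cb, a minor third is 3 semitones up: Ebb.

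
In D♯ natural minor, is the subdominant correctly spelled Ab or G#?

Each scale degree takes a distinct letter name. Degree 4 of a scale on D must use the letter G.
G# and Ab are enharmonically the same pitch, but only G# uses the letter G, so it is the correct spelling here.

G#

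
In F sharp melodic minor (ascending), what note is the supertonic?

G#

Degree 2 takes the letter 1 step above F, which is G.
In melodic minor (ascending), degree 2 sits 2 semitones above the tonic. F# + 2 semitones is pitch class 8, spelled on G as G#.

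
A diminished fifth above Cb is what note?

C up a perfect fifth is G, so the target letter is G.
From Cb, a diminished fifth is 6 semitones up: Gbb.

Gbb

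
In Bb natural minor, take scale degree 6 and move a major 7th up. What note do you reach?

F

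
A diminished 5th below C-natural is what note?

C down a perfect fifth is F, so the target letter is F.
From C, a diminished fifth is 6 semitones down: F#.

F#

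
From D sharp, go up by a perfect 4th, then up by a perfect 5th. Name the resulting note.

A perfect fourth up from D# is G# (letter G, 5 semitones up).
A perfect fifth up from G# is D# (letter D, 7 semitones up).

D#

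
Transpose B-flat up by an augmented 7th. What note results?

A#

A seventh above B lands on the letter A.
An augmented seventh spans 12 semitones, so Bb moves to pitch class 10. On the letter A that is A#.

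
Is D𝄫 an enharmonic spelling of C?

Dbb = pitch class 0 and C = pitch class 0 — the same pitch class, so they are enharmonic equivalents.

Yes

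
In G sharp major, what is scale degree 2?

Degree 2 takes the letter 1 step above G, which is A.
In major, degree 2 sits 2 semitones above the tonic. G# + 2 semitones is pitch class 10, spelled on A as A#.

A#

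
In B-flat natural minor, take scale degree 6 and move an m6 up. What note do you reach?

Scale degree 6 of Bb natural minor is Gb.
A minor sixth (8 semitones) above Gb lands on the letter E, giving Ebb.

Ebb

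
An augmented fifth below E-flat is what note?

E down a perfect fifth is A, so the target letter is A.
From Eb, an augmented fifth is 8 semitones down: Abb.

Abb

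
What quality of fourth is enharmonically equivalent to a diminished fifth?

augmented

A diminished fifth spans 6 semitones.
A fourth spanning 6 semitones is augmented (the perfect fourth is 5).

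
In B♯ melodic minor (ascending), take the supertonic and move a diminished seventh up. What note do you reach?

B

The supertonic of B# melodic minor (ascending) is C##.
A diminished seventh (9 semitones) above C## lands on the letter B, giving B.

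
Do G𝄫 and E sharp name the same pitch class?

Yes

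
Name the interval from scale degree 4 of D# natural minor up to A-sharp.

Scale degree 4 of D# natural minor is G#.
G# up to A#: letters G→A make it a second; 2 semitones makes it major.

major second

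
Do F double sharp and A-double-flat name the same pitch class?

F## is pitch class 7; Abb is pitch class 7.
All spellings map to pitch class 7, so they are enharmonically equivalent.

Yes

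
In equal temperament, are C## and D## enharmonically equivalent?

C## is pitch class 2; D## is pitch class 4.
The pitch classes differ (2 vs. 4), so they are not enharmonic equivalents.

No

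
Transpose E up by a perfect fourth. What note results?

A

A fourth above E lands on the letter A.
A perfect fourth spans 5 semitones, so E moves to pitch class 9. On the letter A that is A.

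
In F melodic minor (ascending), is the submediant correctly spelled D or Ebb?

D

Each scale degree takes a distinct letter name. Degree 6 of a scale on F must use the letter D.
D and Ebb are enharmonically the same pitch, but only D uses the letter D, so it is the correct spelling here.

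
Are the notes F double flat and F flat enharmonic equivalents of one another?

Fbb is pitch class 3; Fb is pitch class 4.
The pitch classes differ (3 vs. 4), so they are not enharmonic equivalents.

No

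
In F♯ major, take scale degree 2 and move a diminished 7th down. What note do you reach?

A##

Scale degree 2 of F# major is G#.
A diminished seventh (9 semitones) below G# lands on the letter A, giving A##.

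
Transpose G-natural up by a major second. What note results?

A

G up a major second is A, so the target letter is A.
From G, a major second is 2 semitones up: A.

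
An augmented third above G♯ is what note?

B##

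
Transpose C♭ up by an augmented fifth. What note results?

C up a perfect fifth is G, so the target letter is G.
From Cb, an augmented fifth is 8 semitones up: G.

G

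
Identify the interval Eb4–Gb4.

Counting letters E–F–G gives a third.
Eb→Gb = 3 semitones, 1 narrower than the major third (4), so minor.

minor third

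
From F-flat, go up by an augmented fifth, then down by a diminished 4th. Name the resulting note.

G#

An augmented fifth up from Fb is C (letter C, 8 semitones up).
A diminished fourth down from C is G# (letter G, 4 semitones down).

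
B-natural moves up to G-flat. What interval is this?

diminished sixth

Counting letters B–C–D–E–F–G gives a sixth.
B→Gb = 7 semitones, 2 narrower than the major sixth (9), so diminished.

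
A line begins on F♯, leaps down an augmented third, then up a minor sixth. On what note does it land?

An augmented third down from F# is Db (letter D, 5 semitones down).
A minor sixth up from Db is Bbb (letter B, 8 semitones up).

Bbb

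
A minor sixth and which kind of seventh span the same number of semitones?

A minor sixth spans 8 semitones.
A seventh spanning 8 semitones is doubly diminished (the major seventh is 11).

doubly diminished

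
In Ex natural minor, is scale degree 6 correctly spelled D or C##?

C##

Each scale degree takes a distinct letter name. Degree 6 of a scale on E must use the letter C.
C## and D are enharmonically the same pitch, but only C## uses the letter C, so it is the correct spelling here.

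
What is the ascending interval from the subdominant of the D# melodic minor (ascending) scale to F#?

The subdominant of D# melodic minor (ascending) is G#.
G# up to F#: letters G→F make it a seventh; 10 semitones makes it minor.

minor seventh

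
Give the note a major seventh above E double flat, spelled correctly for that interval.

E up a major seventh is D#, so the target letter is D.
From Ebb, a major seventh is 11 semitones up: Db.

Db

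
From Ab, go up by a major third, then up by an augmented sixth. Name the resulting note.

A major third up from Ab is C (letter C, 4 semitones up).
An augmented sixth up from C is A# (letter A, 10 semitones up).

A#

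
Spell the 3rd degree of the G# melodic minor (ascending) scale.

B

Degree 3 takes the letter 2 steps above G, which is B.
In melodic minor (ascending), degree 3 sits 3 semitones above the tonic. G# + 3 semitones is pitch class 11, spelled on B as B.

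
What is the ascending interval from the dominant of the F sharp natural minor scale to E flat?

diminished third

The dominant of F# natural minor is C#.
C# up to Eb: letters C→E make it a third; 2 semitones makes it diminished.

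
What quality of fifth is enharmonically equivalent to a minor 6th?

augmented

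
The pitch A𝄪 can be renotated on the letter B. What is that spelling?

B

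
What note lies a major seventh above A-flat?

G

A up a major seventh is G#, so the target letter is G.
From Ab, a major seventh is 11 semitones up: G.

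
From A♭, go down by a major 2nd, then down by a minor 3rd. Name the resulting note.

A major second down from Ab is Gb (letter G, 2 semitones down).
A minor third down from Gb is Eb (letter E, 3 semitones down).

Eb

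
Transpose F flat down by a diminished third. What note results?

F down a major third is Db, so the target letter is D.
From Fb, a diminished third is 2 semitones down: D.

D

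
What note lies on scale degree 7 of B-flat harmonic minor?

A

Degree 7 takes the letter 6 steps above B, which is A.
In harmonic minor, degree 7 sits 11 semitones above the tonic. Bb + 11 semitones is pitch class 9, spelled on A as A.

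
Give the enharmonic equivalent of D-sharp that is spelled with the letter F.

Fbb

Plain F sits 2 semitones above D#, so on the letter F the same pitch needs a double flat: Fbb.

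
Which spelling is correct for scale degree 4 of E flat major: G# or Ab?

Ab

Each scale degree takes a distinct letter name. Degree 4 of a scale on E must use the letter A.
Ab and G# are enharmonically the same pitch, but only Ab uses the letter A, so it is the correct spelling here.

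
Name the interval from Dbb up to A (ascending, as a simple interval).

Counting letters D–E–F–G–A gives a fifth.
Dbb→A = 9 semitones, 2 wider than the perfect fifth (7), so doubly augmented.

doubly augmented fifth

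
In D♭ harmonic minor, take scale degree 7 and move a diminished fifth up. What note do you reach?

Scale degree 7 of Db harmonic minor is C.
A diminished fifth (6 semitones) above C lands on the letter G, giving Gb.

Gb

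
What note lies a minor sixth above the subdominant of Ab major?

Bbb

The subdominant of Ab major is Db.
A minor sixth (8 semitones) above Db lands on the letter B, giving Bbb.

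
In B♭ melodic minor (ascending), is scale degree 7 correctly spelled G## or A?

Each scale degree takes a distinct letter name. Degree 7 of a scale on B must use the letter A.
A and G## are enharmonically the same pitch, but only A uses the letter A, so it is the correct spelling here.

A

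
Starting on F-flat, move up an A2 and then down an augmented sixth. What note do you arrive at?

Bbb

An augmented second up from Fb is G (letter G, 3 semitones up).
An augmented sixth down from G is Bbb (letter B, 10 semitones down).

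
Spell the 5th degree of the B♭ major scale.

The Bb major scale runs Bb C D Eb F G A.
Degree 5 is F.

F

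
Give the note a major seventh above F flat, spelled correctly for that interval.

A seventh above F lands on the letter E.
A major seventh spans 11 semitones, so Fb moves to pitch class 3. On the letter E that is Eb.

Eb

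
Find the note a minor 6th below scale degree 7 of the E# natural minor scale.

F##

Scale degree 7 of E# natural minor is D#.
A minor sixth (8 semitones) below D# lands on the letter F, giving F##.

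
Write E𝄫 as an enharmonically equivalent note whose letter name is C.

Plain C sits 2 semitones below Ebb, so on the letter C the same pitch needs a double sharp: C##.

C##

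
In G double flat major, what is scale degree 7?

Fb

The Gbb major scale runs Gbb Abb Bbb Cbb Dbb Ebb Fb.
Degree 7 is Fb.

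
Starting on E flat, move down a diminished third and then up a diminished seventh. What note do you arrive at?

A diminished third down from Eb is C# (letter C, 2 semitones down).
A diminished seventh up from C# is Bb (letter B, 9 semitones up).

Bb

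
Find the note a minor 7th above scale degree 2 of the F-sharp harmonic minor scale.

F#

Scale degree 2 of F# harmonic minor is G#.
A minor seventh (10 semitones) above G# lands on the letter F, giving F#.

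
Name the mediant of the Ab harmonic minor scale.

Degree 3 takes the letter 2 steps above A, which is C.
In harmonic minor, degree 3 sits 3 semitones above the tonic. Ab + 3 semitones is pitch class 11, spelled on C as Cb.

Cb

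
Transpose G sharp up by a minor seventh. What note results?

A seventh above G lands on the letter F.
A minor seventh spans 10 semitones, so G# moves to pitch class 6. On the letter F that is F#.

F#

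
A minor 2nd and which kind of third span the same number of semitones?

A minor second spans 1 semitone.
A third spanning 1 semitone is doubly diminished (the major third is 4).

doubly diminished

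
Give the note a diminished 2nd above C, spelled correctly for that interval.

A second above C lands on the letter D.
A diminished second spans 0 semitones, so C moves to pitch class 0. On the letter D that is Dbb.

Dbb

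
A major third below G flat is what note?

G down a major third is Eb, so the target letter is E.
From Gb, a major third is 4 semitones down: Ebb.

Ebb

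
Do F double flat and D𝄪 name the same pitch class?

Fbb is pitch class 3; D## is pitch class 4.
The pitch classes differ (3 vs. 4), so they are not enharmonic equivalents.

No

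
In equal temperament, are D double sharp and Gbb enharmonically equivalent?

Two spellings are enharmonically equivalent only if they share a pitch class.
Here D## → 4, Gbb → 5; 4 ≠ 5, so they are not.

No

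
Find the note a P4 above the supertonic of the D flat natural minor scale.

The supertonic of Db natural minor is Eb.
A perfect fourth (5 semitones) above Eb lands on the letter A, giving Ab.

Ab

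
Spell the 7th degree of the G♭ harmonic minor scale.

F

The Gb harmonic minor scale runs Gb Ab Bbb Cb Db Ebb F.
Degree 7 is F.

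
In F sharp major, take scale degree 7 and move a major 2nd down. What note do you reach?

Scale degree 7 of F# major is E#.
A major second (2 semitones) below E# lands on the letter D, giving D#.

D#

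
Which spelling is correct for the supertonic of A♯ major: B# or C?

Each scale degree takes a distinct letter name. Degree 2 of a scale on A must use the letter B.
B# and C are enharmonically the same pitch, but only B# uses the letter B, so it is the correct spelling here.

B#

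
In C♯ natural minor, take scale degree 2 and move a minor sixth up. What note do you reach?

B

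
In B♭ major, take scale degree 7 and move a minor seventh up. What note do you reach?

G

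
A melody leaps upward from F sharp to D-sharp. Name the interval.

major sixth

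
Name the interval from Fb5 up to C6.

augmented fifth

Counting letters F–G–A–B–C gives a fifth.
Fb→C = 8 semitones, 1 wider than the perfect fifth (7), so augmented.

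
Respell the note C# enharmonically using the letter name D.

Db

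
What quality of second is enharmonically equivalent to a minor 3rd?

augmented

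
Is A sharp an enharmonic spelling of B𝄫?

No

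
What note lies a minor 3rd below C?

A

A third below C lands on the letter A.
A minor third spans 3 semitones, so C moves to pitch class 9. On the letter A that is A.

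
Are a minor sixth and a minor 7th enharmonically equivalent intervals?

No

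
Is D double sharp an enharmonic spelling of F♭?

Yes

D## is pitch class 4; Fb is pitch class 4.
All spellings map to pitch class 4, so they are enharmonically equivalent.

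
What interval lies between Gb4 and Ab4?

major second

The letter names run G→A, a span of 1 letter step, so the interval is some kind of second.
Gb to Ab is 2 semitones. A major second is 2, so 2 makes it major.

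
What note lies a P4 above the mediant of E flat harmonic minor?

The mediant of Eb harmonic minor is Gb.
A perfect fourth (5 semitones) above Gb lands on the letter C, giving Cb.

Cb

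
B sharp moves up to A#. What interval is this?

minor seventh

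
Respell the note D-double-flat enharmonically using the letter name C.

C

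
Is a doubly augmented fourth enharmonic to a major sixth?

No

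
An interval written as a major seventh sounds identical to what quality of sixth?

A major seventh spans 11 semitones.
A sixth spanning 11 semitones is doubly augmented (the major sixth is 9).

doubly augmented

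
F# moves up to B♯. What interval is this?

Counting letters F–G–A–B gives a fourth.
F#→B# = 6 semitones, 1 wider than the perfect fourth (5), so augmented.

augmented fourth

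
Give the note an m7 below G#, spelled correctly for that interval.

G down a major seventh is Ab, so the target letter is A.
From G#, a minor seventh is 10 semitones down: A#.

A#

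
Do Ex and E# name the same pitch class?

No

Two spellings are enharmonically equivalent only if they share a pitch class.
Here E## → 6, E# → 5; 5 ≠ 6, so they are not.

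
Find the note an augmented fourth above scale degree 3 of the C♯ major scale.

Scale degree 3 of C# major is E#.
An augmented fourth (6 semitones) above E# lands on the letter A, giving A##.

A##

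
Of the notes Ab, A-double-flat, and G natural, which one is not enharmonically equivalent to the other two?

In 12-tone equal temperament, enharmonic equivalents share a pitch class. Ab is pitch class 8; Abb is pitch class 7; G is pitch class 7.
Abb and G share pitch class 7, while Ab is pitch class 8.

Ab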